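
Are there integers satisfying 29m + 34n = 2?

Step 1: Compute gcd(29, 34).
gcd(29, 34) = 1

Step 2: Check divisibility.
Does 1 divide 2? 2 = 1 x 2, so yes.

By the theorem on linear Diophantine equations, 29m + 34n = 2 has integer solutions if and only if gcd(29, 34) divides 2. Since 1 | 2, solutions exist.

Yes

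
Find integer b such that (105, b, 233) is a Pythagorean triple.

b² = c² - a² = 233² - 105² = 54289 - 11025 = 43264
b = sqrt(43264) = 208

208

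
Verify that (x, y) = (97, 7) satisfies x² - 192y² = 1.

Compute x² = 97² = 9409
Compute 192y² = 192·7² = 192·49 = 9408
x² - 192y² = 9409 - 9408 = 1
Since this equals 1, (97, 7) is a solution.

Yes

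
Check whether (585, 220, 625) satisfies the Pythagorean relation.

Compute a² + b²:
585² + 220² = 342225 + 48400 = 390625
Compute c²:
625² = 390625
Since 390625 = 390625, it is a Pythagorean triple.

Yes, it is a Pythagorean triple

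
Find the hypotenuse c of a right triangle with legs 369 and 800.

c² = a² + b² = 369² + 800² = 136161 + 640000 = 776161
c = sqrt(776161) = 881

881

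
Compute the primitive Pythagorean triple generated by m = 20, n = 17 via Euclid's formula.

a = m² - n² = 20² - 17² = 400 - 289 = 111
b = 2mn = 2·20·17 = 680
c = m² + n² = 400 + 289 = 689
Verify: 111² + 680² = 12321 + 462400 = 474721 = 689² ✓

(111, 680, 689)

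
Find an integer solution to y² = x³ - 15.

Try small integer x values and check whether x³ - 15 is a perfect square.
x = 4: x³ - 15 = 4³ - 15 = 64 - 15 = 49
Is 49 a perfect square? 7² = 49 ✓
So (x, y) = (4, -7) is a solution.

x = 4, y = -7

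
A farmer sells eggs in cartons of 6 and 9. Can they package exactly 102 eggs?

We need non-negative a, b with 6a + 9b = 102.
gcd(6, 9) = 3 divides 102.
Try a = 2: 9b = 102 - 12 = 90, so b = 10.
One way: 2 cartons of 6 and 10 cartons of 9.

Yes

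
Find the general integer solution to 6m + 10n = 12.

Step 1: Compute gcd(6, 10) = 2.
Since 2 divides 12, solutions exist.

Step 2: Find a particular solution using extended Euclidean algorithm.
We get m₀ = 12, n₀ = -6.
Check: 6*12 + 10*-6 = 12 = 12 ✓

Step 3: Write the general solution.
m = 12 + (10/2)t = 12 + 5t
n = -6 - (6/2)t = -6 - 3t
for any integer t.

m = 12 + 5t, n = -6 - 3t for integer t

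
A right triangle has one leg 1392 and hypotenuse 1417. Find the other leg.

a² = c² - b² = 2007889 - 1937664 = 70225
a = 265

265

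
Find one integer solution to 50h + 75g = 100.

Step 1: Check solvability.
gcd(50, 75) = 25
Since 25 divides 100, solutions exist.

Step 2: Apply extended Euclidean algorithm to find gcd.
We find integers such that 50*x0 + 75*y0 = 25

Step 3: Scale the particular solution.
Multiply by 100/25 = 4:
h = -4, g = 4

Step 4: Verify.
50*(-4) + 75*(4) = 100 = 100 ✓

h = -4, g = 4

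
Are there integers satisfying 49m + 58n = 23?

Step 1: Compute gcd(49, 58).
gcd(49, 58) = 1

Step 2: Check divisibility.
Does 1 divide 23? 23 = 1 x 23, so yes.

By the theorem on linear Diophantine equations, 49m + 58n = 23 has integer solutions if and only if gcd(49, 58) divides 23. Since 1 | 23, solutions exist.

Yes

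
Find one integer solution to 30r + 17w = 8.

Step 1: Check solvability.
gcd(30, 17) = 1
Since 1 divides 8, solutions exist.

Step 2: Apply extended Euclidean algorithm to find gcd.
We find integers such that 30*x0 + 17*y0 = 1

Step 3: Scale the particular solution.
Multiply by 8/1 = 8:
r = 32, w = -56

Step 4: Verify.
30*(32) + 17*(-56) = 8 = 8 ✓

r = 32, w = -56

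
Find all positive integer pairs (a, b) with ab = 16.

The positive divisors of 16 are: 1, 2, 4, 8, 16.
Each divisor d gives the pair (d, 16/d):
(1, 16), (2, 8), (4, 4), (8, 2), (16, 1)

(1, 16), (2, 8), (4, 4), (8, 2), (16, 1)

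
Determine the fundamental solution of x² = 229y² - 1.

We need x² = 229y² - 1. Try successive y:
y = 1: x² = 229·1² - 1 = 228, not a perfect square
y = 2: x² = 229·2² - 1 = 915, not a perfect square
y = 3: x² = 229·3² - 1 = 2060, not a perfect square
...
y = 113: x² = 229·113² - 1 = 2924100 = 1710² ✓
Check: 1710² - 229·113² = 2924100 - 2924101 = -1 ✓

x = 1710, y = 113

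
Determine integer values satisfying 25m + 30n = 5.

Step 1: Check solvability.
gcd(25, 30) = 5
Since 5 divides 5, solutions exist.

Step 2: Apply extended Euclidean algorithm to find gcd.
We find integers such that 25*x0 + 30*y0 = 5

Step 3: Scale the particular solution.
Multiply by 5/5 = 1:
m = -1, n = 1

Step 4: Verify.
25*(-1) + 30*(1) = 5 = 5 ✓

m = -1, n = 1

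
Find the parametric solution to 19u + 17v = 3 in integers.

Step 1: Compute gcd(19, 17) = 1.
Since 1 divides 3, solutions exist.

Step 2: Find a particular solution using extended Euclidean algorithm.
We get u₀ = -24, v₀ = 27.
Check: 19*-24 + 17*27 = 3 = 3 ✓

Step 3: Write the general solution.
u = -24 + (17/1)t = -24 + 17t
v = 27 - (19/1)t = 27 - 19t
for any integer t.

u = -24 + 17t, v = 27 - 19t for integer t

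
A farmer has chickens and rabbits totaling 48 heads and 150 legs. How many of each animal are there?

Let c = chickens, r = rabbits.
Heads: c + r = 48
Legs: 2c + 4r = 150
From the first equation, c = 48 - r. Substitute:
2(48 - r) + 4r = 150
96 + 2r = 150
r = (150 - 96)/2 = 27
c = 48 - 27 = 21

Chickens: 21, Rabbits: 27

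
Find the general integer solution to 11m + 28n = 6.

Step 1: Compute gcd(11, 28) = 1.
Since 1 divides 6, solutions exist.

Step 2: Find a particular solution using extended Euclidean algorithm.
We get m₀ = -30, n₀ = 12.
Check: 11*-30 + 28*12 = 6 = 6 ✓

Step 3: Write the general solution.
m = -30 + (28/1)t = -30 + 28t
n = 12 - (11/1)t = 12 - 11t
for any integer t.

m = -30 + 28t, n = 12 - 11t for integer t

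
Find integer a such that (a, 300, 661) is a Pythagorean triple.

a² = c² - b² = 661² - 300² = 436921 - 90000 = 346921
a = sqrt(346921) = 589

589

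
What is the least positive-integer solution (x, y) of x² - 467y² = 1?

We seek the smallest positive integers (x, y) with x² - 467y² = 1, i.e., x² = 467y² + 1.
Try successive y values:
y = 1: x² = 467·1² + 1 = 468, not a perfect square
y = 2: x² = 467·2² + 1 = 1869, not a perfect square
y = 3: x² = 467·3² + 1 = 4204, not a perfect square
... continuing the search (or via continued fractions) ...
y = 75225: x² = 467·75225² + 1 = 2642659891876, x = 1625626 ✓

Verify: 1625626² - 467·75225² = 2642659891876 - 2642659891875 = 1 ✓

x = 1625626, y = 75225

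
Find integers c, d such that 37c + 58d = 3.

Step 1: Check solvability.
gcd(37, 58) = 1
Since 1 divides 3, solutions exist.

Step 2: Apply extended Euclidean algorithm to find gcd.
We find integers such that 37*x0 + 58*y0 = 1

Step 3: Scale the particular solution.
Multiply by 3/1 = 3:
c = 33, d = -21

Step 4: Verify.
37*(33) + 58*(-21) = 3 = 3 ✓

c = 33, d = -21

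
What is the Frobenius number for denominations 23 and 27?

For two coprime denominations a and b, the Frobenius number (largest value not representable as a non-negative combination) is ab - a - b.
Here gcd(23, 27) = 1, so they are coprime.
F(23, 27) = 23·27 - 23 - 27 = 621 - 50 = 571

571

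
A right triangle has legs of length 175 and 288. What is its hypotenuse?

c² = a² + b² = 175² + 288² = 30625 + 82944 = 113569
c = 337

337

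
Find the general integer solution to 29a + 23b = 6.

Step 1: Compute gcd(29, 23) = 1.
Since 1 divides 6, solutions exist.

Step 2: Find a particular solution using extended Euclidean algorithm.
We get a₀ = 24, b₀ = -30.
Check: 29*24 + 23*-30 = 6 = 6 ✓

Step 3: Write the general solution.
a = 24 + (23/1)t = 24 + 23t
b = -30 - (29/1)t = -30 - 29t
for any integer t.

a = 24 + 23t, b = -30 - 29t for integer t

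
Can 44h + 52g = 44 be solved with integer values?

Step 1: Compute gcd(44, 52).
gcd(44, 52) = 4

Step 2: Check divisibility.
Does 4 divide 44? 44 = 4 x 11, so yes.

By the theorem on linear Diophantine equations, 44h + 52g = 44 has integer solutions if and only if gcd(44, 52) divides 44. Since 4 | 44, solutions exist.

Yes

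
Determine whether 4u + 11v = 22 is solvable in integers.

Step 1: Compute gcd(4, 11).
gcd(4, 11) = 1

Step 2: Check divisibility.
Does 1 divide 22? 22 = 1 x 22, so yes.

By the theorem on linear Diophantine equations, 4u + 11v = 22 has integer solutions if and only if gcd(4, 11) divides 22. Since 1 | 22, solutions exist.

Yes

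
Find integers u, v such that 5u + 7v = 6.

Step 1: Check solvability.
gcd(5, 7) = 1
Since 1 divides 6, solutions exist.

Step 2: Apply extended Euclidean algorithm to find gcd.
We find integers such that 5*x0 + 7*y0 = 1

Step 3: Scale the particular solution.
Multiply by 6/1 = 6:
u = 18, v = -12

Step 4: Verify.
5*(18) + 7*(-12) = 6 = 6 ✓

u = 18, v = -12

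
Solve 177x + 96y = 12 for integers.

Step 1: Check solvability.
gcd(177, 96) = 3
Since 3 divides 12, solutions exist.

Step 2: Apply extended Euclidean algorithm to find gcd.
We find integers such that 177*x0 + 96*y0 = 3

Step 3: Scale the particular solution.
Multiply by 12/3 = 4:
x = -52, y = 96

Step 4: Verify.
177*(-52) + 96*(96) = 12 = 12 ✓

x = -52, y = 96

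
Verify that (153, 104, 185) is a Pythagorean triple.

Compute a² + b² = 153² + 104² = 23409 + 10816 = 34225
Compute c² = 185² = 34225
Since 34225 = 34225, confirmed.

Yes, it is a Pythagorean triple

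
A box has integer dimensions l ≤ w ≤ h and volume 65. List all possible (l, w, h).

Iterate l from 1 to ⌊65^(1/3)⌋. For each l dividing 65, iterate w ≥ l with w dividing 65/l, and set h = 65/(l·w).
Triples found (2): (1×1×65), (1×5×13)

(1×1×65), (1×5×13)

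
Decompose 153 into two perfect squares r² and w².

We need to find integers r, w > 0 such that r² + w² = 153.
Trying r = 3: w² = 153 - 3² = 153 - 9 = 144
w = 12
Check: 3² + 12² = 9 + 144 = 153 ✓

153 = 3² + 12²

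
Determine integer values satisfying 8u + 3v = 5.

Step 1: Check solvability.
gcd(8, 3) = 1
Since 1 divides 5, solutions exist.

Step 2: Apply extended Euclidean algorithm to find gcd.
We find integers such that 8*x0 + 3*y0 = 1

Step 3: Scale the particular solution.
Multiply by 5/1 = 5:
u = -5, v = 15

Step 4: Verify.
8*(-5) + 3*(15) = 5 = 5 ✓

u = -5, v = 15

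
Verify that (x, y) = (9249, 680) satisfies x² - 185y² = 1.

Compute x² = 9249² = 85544001
Compute 185y² = 185·680² = 185·462400 = 85544000
x² - 185y² = 85544001 - 85544000 = 1
Since this equals 1, (9249, 680) is a solution.

Yes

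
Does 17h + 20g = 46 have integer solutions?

Step 1: Compute gcd(17, 20).
gcd(17, 20) = 1

Step 2: Check divisibility.
Does 1 divide 46? 46 = 1 x 46, so yes.

By the theorem on linear Diophantine equations, 17h + 20g = 46 has integer solutions if and only if gcd(17, 20) divides 46. Since 1 | 46, solutions exist.

Yes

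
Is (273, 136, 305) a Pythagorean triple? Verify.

Compute a² + b² = 273² + 136² = 74529 + 18496 = 93025
Compute c² = 305² = 93025
Since 93025 = 93025, confirmed.

Yes, it is a Pythagorean triple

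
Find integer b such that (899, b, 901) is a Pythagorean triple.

b² = c² - a² = 901² - 899² = 811801 - 808201 = 3600
b = sqrt(3600) = 60

60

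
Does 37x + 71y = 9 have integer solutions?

Step 1: Compute gcd(37, 71).
gcd(37, 71) = 1

Step 2: Check divisibility.
Does 1 divide 9? 9 = 1 x 9, so yes.

By the theorem on linear Diophantine equations, 37x + 71y = 9 has integer solutions if and only if gcd(37, 71) divides 9. Since 1 | 9, solutions exist.

Yes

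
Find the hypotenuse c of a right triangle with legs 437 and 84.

c² = a² + b² = 437² + 84² = 190969 + 7056 = 198025
c = sqrt(198025) = 445

445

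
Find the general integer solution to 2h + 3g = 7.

Step 1: Compute gcd(2, 3) = 1.
Since 1 divides 7, solutions exist.

Step 2: Find a particular solution using extended Euclidean algorithm.
We get h₀ = -7, g₀ = 7.
Check: 2*-7 + 3*7 = 7 = 7 ✓

Step 3: Write the general solution.
h = -7 + (3/1)t = -7 + 3t
g = 7 - (2/1)t = 7 - 2t
for any integer t.

h = -7 + 3t, g = 7 - 2t for integer t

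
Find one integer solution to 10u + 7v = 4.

Step 1: Check solvability.
gcd(10, 7) = 1
Since 1 divides 4, solutions exist.

Step 2: Apply extended Euclidean algorithm to find gcd.
We find integers such that 10*x0 + 7*y0 = 1

Step 3: Scale the particular solution.
Multiply by 4/1 = 4:
u = -8, v = 12

Step 4: Verify.
10*(-8) + 7*(12) = 4 = 4 ✓

u = -8, v = 12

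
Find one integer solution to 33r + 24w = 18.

Step 1: Check solvability.
gcd(33, 24) = 3
Since 3 divides 18, solutions exist.

Step 2: Apply extended Euclidean algorithm to find gcd.
We find integers such that 33*x0 + 24*y0 = 3

Step 3: Scale the particular solution.
Multiply by 18/3 = 6:
r = 18, w = -24

Step 4: Verify.
33*(18) + 24*(-24) = 18 = 18 ✓

r = 18, w = -24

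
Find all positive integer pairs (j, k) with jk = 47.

The positive divisors of 47 are: 1, 47.
Each divisor d gives the pair (d, 47/d):
(1, 47), (47, 1)

(1, 47), (47, 1)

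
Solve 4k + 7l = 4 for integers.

Step 1: Check solvability.
gcd(4, 7) = 1
Since 1 divides 4, solutions exist.

Step 2: Apply extended Euclidean algorithm to find gcd.
We find integers such that 4*x0 + 7*y0 = 1

Step 3: Scale the particular solution.
Multiply by 4/1 = 4:
k = 8, l = -4

Step 4: Verify.
4*(8) + 7*(-4) = 4 = 4 ✓

k = 8, l = -4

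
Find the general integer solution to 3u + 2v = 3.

Step 1: Compute gcd(3, 2) = 1.
Since 1 divides 3, solutions exist.

Step 2: Find a particular solution using extended Euclidean algorithm.
We get u₀ = 3, v₀ = -3.
Check: 3*3 + 2*-3 = 3 = 3 ✓

Step 3: Write the general solution.
u = 3 + (2/1)t = 3 + 2t
v = -3 - (3/1)t = -3 - 3t
for any integer t.

u = 3 + 2t, v = -3 - 3t for integer t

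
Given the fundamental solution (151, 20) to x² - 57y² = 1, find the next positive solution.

Solutions to x² - Dy² = 1 are generated by powers of (x₀ + y₀√D).
The next solution satisfies x₁ + y₁√57 = (x₀ + y₀√57)², giving:
x₁ = x₀² + 57y₀² = 151² + 57·20² = 22801 + 22800 = 45601
y₁ = 2x₀y₀ = 2·151·20 = 6040

Verify: 45601² - 57·6040² = 2079451201 - 2079451200 = 1 ✓

x = 45601, y = 6040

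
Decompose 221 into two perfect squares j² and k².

We need to find integers j, k > 0 such that j² + k² = 221.
Trying j = 5: k² = 221 - 5² = 221 - 25 = 196
k = 14
Check: 5² + 14² = 25 + 196 = 221 ✓

221 = 5² + 14²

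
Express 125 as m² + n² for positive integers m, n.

We need to find integers m, n > 0 such that m² + n² = 125.
Trying m = 2: n² = 125 - 2² = 125 - 4 = 121
n = 11
Check: 2² + 11² = 4 + 121 = 125 ✓

125 = 2² + 11²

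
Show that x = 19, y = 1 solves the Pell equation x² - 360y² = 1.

Compute x² = 19² = 361
Compute 360y² = 360·1² = 360·1 = 360
x² - 360y² = 361 - 360 = 1
Since this equals 1, (19, 1) is a solution.

Yes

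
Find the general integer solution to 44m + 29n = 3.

Step 1: Compute gcd(44, 29) = 1.
Since 1 divides 3, solutions exist.

Step 2: Find a particular solution using extended Euclidean algorithm.
We get m₀ = 6, n₀ = -9.
Check: 44*6 + 29*-9 = 3 = 3 ✓

Step 3: Write the general solution.
m = 6 + (29/1)t = 6 + 29t
n = -9 - (44/1)t = -9 - 44t
for any integer t.

m = 6 + 29t, n = -9 - 44t for integer t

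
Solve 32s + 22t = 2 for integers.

Step 1: Check solvability.
gcd(32, 22) = 2
Since 2 divides 2, solutions exist.

Step 2: Apply extended Euclidean algorithm to find gcd.
We find integers such that 32*x0 + 22*y0 = 2

Step 3: Scale the particular solution.
Multiply by 2/2 = 1:
s = -2, t = 3

Step 4: Verify.
32*(-2) + 22*(3) = 2 = 2 ✓

s = -2, t = 3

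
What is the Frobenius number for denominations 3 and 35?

For two coprime denominations a and b, the Frobenius number (largest value not representable as a non-negative combination) is ab - a - b.
Here gcd(3, 35) = 1, so they are coprime.
F(3, 35) = 3·35 - 3 - 35 = 105 - 38 = 67

67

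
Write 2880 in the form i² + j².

We need to find integers i, j > 0 such that i² + j² = 2880.
Trying i = 24: j² = 2880 - 24² = 2880 - 576 = 2304
j = 48
Check: 24² + 48² = 576 + 2304 = 2880 ✓

2880 = 24² + 48²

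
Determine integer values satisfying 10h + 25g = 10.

Step 1: Check solvability.
gcd(10, 25) = 5
Since 5 divides 10, solutions exist.

Step 2: Apply extended Euclidean algorithm to find gcd.
We find integers such that 10*x0 + 25*y0 = 5

Step 3: Scale the particular solution.
Multiply by 10/5 = 2:
h = -4, g = 2

Step 4: Verify.
10*(-4) + 25*(2) = 10 = 10 ✓

h = -4, g = 2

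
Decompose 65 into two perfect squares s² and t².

We need to find integers s, t > 0 such that s² + t² = 65.
Trying s = 1: t² = 65 - 1² = 65 - 1 = 64
t = 8
Check: 1² + 8² = 1 + 64 = 65 ✓

65 = 1² + 8²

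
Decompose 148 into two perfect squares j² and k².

We need to find integers j, k > 0 such that j² + k² = 148.
Trying j = 2: k² = 148 - 2² = 148 - 4 = 144
k = 12
Check: 2² + 12² = 4 + 144 = 148 ✓

148 = 2² + 12²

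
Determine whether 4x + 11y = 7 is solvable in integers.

Step 1: Compute gcd(4, 11).
gcd(4, 11) = 1

Step 2: Check divisibility.
Does 1 divide 7? 7 = 1 x 7, so yes.

By the theorem on linear Diophantine equations, 4x + 11y = 7 has integer solutions if and only if gcd(4, 11) divides 7. Since 1 | 7, solutions exist.

Yes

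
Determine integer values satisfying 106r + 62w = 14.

Step 1: Check solvability.
gcd(106, 62) = 2
Since 2 divides 14, solutions exist.

Step 2: Apply extended Euclidean algorithm to find gcd.
We find integers such that 106*x0 + 62*y0 = 2

Step 3: Scale the particular solution.
Multiply by 14/2 = 7:
r = -49, w = 84

Step 4: Verify.
106*(-49) + 62*(84) = 14 = 14 ✓

r = -49, w = 84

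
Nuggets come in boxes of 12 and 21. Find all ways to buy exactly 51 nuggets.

We need non-negative integers (x, y) with 12x + 21y = 51.
For each x in 0..4, check if 51 - 12x is a non-negative multiple of 21.
No x yields an integer y ≥ 0.

No solution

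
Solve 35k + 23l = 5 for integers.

Step 1: Check solvability.
gcd(35, 23) = 1
Since 1 divides 5, solutions exist.

Step 2: Apply extended Euclidean algorithm to find gcd.
We find integers such that 35*x0 + 23*y0 = 1

Step 3: Scale the particular solution.
Multiply by 5/1 = 5:
k = 10, l = -15

Step 4: Verify.
35*(10) + 23*(-15) = 5 = 5 ✓

k = 10, l = -15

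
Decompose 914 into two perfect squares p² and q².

We need to find integers p, q > 0 such that p² + q² = 914.
Trying p = 17: q² = 914 - 17² = 914 - 289 = 625
q = 25
Check: 17² + 25² = 289 + 625 = 914 ✓

914 = 17² + 25²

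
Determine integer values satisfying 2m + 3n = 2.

Step 1: Check solvability.
gcd(2, 3) = 1
Since 1 divides 2, solutions exist.

Step 2: Apply extended Euclidean algorithm to find gcd.
We find integers such that 2*x0 + 3*y0 = 1

Step 3: Scale the particular solution.
Multiply by 2/1 = 2:
m = -2, n = 2

Step 4: Verify.
2*(-2) + 3*(2) = 2 = 2 ✓

m = -2, n = 2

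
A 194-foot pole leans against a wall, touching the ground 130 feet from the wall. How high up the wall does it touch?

The ladder, wall, and ground form a right triangle with hypotenuse 194 and one leg 130.
By the Pythagorean theorem: h² = 194² - 130² = 37636 - 16900 = 20736
h = √20736 = 144 feet

144 feet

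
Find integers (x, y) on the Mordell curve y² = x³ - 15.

Try small integer x values and check whether x³ - 15 is a perfect square.
x = 4: x³ - 15 = 4³ - 15 = 64 - 15 = 49
Is 49 a perfect square? 7² = 49 ✓
So (x, y) = (4, 7) is a solution.

x = 4, y = 7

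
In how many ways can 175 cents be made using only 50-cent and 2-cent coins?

We need non-negative integers (x, y) with 50x + 2y = 175.
For each x from 0 to 3, check if (175 - 50x) is a non-negative multiple of 2.
Solutions (x, y): none
Count: 0

0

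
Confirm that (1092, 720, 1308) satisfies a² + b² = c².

Compute a² + b² = 1092² + 720² = 1192464 + 518400 = 1710864
Compute c² = 1308² = 1710864
Since 1710864 = 1710864, confirmed.

Yes, it is a Pythagorean triple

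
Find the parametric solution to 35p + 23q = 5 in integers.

Step 1: Compute gcd(35, 23) = 1.
Since 1 divides 5, solutions exist.

Step 2: Find a particular solution using extended Euclidean algorithm.
We get p₀ = 10, q₀ = -15.
Check: 35*10 + 23*-15 = 5 = 5 ✓

Step 3: Write the general solution.
p = 10 + (23/1)t = 10 + 23t
q = -15 - (35/1)t = -15 - 35t
for any integer t.

p = 10 + 23t, q = -15 - 35t for integer t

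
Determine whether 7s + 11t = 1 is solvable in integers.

Step 1: Compute gcd(7, 11).
gcd(7, 11) = 1

Step 2: Check divisibility.
Does 1 divide 1? 1 = 1 x 1, so yes.

By the theorem on linear Diophantine equations, 7s + 11t = 1 has integer solutions if and only if gcd(7, 11) divides 1. Since 1 | 1, solutions exist.

Yes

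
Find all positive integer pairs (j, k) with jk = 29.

The positive divisors of 29 are: 1, 29.
Each divisor d gives the pair (d, 29/d):
(1, 29), (29, 1)

(1, 29), (29, 1)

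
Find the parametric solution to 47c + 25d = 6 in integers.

Step 1: Compute gcd(47, 25) = 1.
Since 1 divides 6, solutions exist.

Step 2: Find a particular solution using extended Euclidean algorithm.
We get c₀ = 48, d₀ = -90.
Check: 47*48 + 25*-90 = 6 = 6 ✓

Step 3: Write the general solution.
c = 48 + (25/1)t = 48 + 25t
d = -90 - (47/1)t = -90 - 47t
for any integer t.

c = 48 + 25t, d = -90 - 47t for integer t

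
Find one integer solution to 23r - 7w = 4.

Step 1: Check solvability.
gcd(23, 7) = 1
Since 1 divides 4, solutions exist.

Step 2: Apply extended Euclidean algorithm to find gcd.
We find integers such that 23*x0 + 7*y0 = 1

Step 3: Scale the particular solution.
Multiply by 4/1 = 4:
r = -12, w = -40

Step 4: Verify.
23*(-12) - 7*(-40) = 4 = 4 ✓

r = -12, w = -40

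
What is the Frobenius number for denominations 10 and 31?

For two coprime denominations a and b, the Frobenius number (largest value not representable as a non-negative combination) is ab - a - b.
Here gcd(10, 31) = 1, so they are coprime.
F(10, 31) = 10·31 - 10 - 31 = 310 - 41 = 269

269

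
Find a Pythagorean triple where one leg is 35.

We need the other leg and hypotenuse such that 35² + x² = c².
Take x = 612, c = 613: 35² + 612² = 1225 + 374544 = 375769 = 613² ✓
Triple: (35, 612, 613)

(35, 612, 613)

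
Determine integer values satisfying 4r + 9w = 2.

Step 1: Check solvability.
gcd(4, 9) = 1
Since 1 divides 2, solutions exist.

Step 2: Apply extended Euclidean algorithm to find gcd.
We find integers such that 4*x0 + 9*y0 = 1

Step 3: Scale the particular solution.
Multiply by 2/1 = 2:
r = -4, w = 2

Step 4: Verify.
4*(-4) + 9*(2) = 2 = 2 ✓

r = -4, w = 2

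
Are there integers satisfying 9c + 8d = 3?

Step 1: Compute gcd(9, 8).
gcd(9, 8) = 1

Step 2: Check divisibility.
Does 1 divide 3? 3 = 1 x 3, so yes.

By the theorem on linear Diophantine equations, 9c + 8d = 3 has integer solutions if and only if gcd(9, 8) divides 3. Since 1 | 3, solutions exist.

Yes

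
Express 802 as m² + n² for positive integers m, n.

We need to find integers m, n > 0 such that m² + n² = 802.
Trying m = 19: n² = 802 - 19² = 802 - 361 = 441
n = 21
Check: 19² + 21² = 361 + 441 = 802 ✓

802 = 19² + 21²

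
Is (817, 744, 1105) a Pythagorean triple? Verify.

Compute a² + b² = 817² + 744² = 667489 + 553536 = 1221025
Compute c² = 1105² = 1221025
Since 1221025 = 1221025, confirmed.

Yes, it is a Pythagorean triple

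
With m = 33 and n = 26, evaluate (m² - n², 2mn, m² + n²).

a = m² - n² = 1089 - 676 = 413
b = 2mn = 2·33·26 = 1716
c = m² + n² = 1089 + 676 = 1765
Verify: 413² + 1716² = 170569 + 2944656 = 3115225 = 1765² ✓

(413, 1716, 1765)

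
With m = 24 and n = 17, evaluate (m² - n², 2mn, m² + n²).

a = m² - n² = 576 - 289 = 287
b = 2mn = 2·24·17 = 816
c = m² + n² = 576 + 289 = 865
Verify: 287² + 816² = 82369 + 665856 = 748225 = 865² ✓

(287, 816, 865)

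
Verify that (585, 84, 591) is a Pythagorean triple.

Compute a² + b²:
585² + 84² = 342225 + 7056 = 349281
Compute c²:
591² = 349281
Since 349281 = 349281, it is a Pythagorean triple.

Yes, it is a Pythagorean triple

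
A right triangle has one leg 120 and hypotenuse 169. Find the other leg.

a² = c² - b² = 28561 - 14400 = 14161
a = 119

119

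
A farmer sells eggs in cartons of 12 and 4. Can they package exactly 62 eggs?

We need non-negative a, b with 12a + 4b = 62.
gcd(12, 4) = 4, and 4 does not divide 62.
No integer solutions exist.

No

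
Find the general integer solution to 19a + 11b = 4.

Step 1: Compute gcd(19, 11) = 1.
Since 1 divides 4, solutions exist.

Step 2: Find a particular solution using extended Euclidean algorithm.
We get a₀ = -16, b₀ = 28.
Check: 19*-16 + 11*28 = 4 = 4 ✓

Step 3: Write the general solution.
a = -16 + (11/1)t = -16 + 11t
b = 28 - (19/1)t = 28 - 19t
for any integer t.

a = -16 + 11t, b = 28 - 19t for integer t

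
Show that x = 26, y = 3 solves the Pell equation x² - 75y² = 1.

Compute x² = 26² = 676
Compute 75y² = 75·3² = 75·9 = 675
x² - 75y² = 676 - 675 = 1
Since this equals 1, (26, 3) is a solution.

Yes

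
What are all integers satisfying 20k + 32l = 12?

Step 1: Compute gcd(20, 32) = 4.
Since 4 divides 12, solutions exist.

Step 2: Find a particular solution using extended Euclidean algorithm.
We get k₀ = -9, l₀ = 6.
Check: 20*-9 + 32*6 = 12 = 12 ✓

Step 3: Write the general solution.
k = -9 + (32/4)t = -9 + 8t
l = 6 - (20/4)t = 6 - 5t
for any integer t.

k = -9 + 8t, l = 6 - 5t for integer t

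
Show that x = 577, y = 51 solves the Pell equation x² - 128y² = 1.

Compute x² = 577² = 332929
Compute 128y² = 128·51² = 128·2601 = 332928
x² - 128y² = 332929 - 332928 = 1
Since this equals 1, (577, 51) is a solution.

Yes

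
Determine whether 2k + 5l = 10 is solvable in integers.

Step 1: Compute gcd(2, 5).
gcd(2, 5) = 1

Step 2: Check divisibility.
Does 1 divide 10? 10 = 1 x 10, so yes.

By the theorem on linear Diophantine equations, 2k + 5l = 10 has integer solutions if and only if gcd(2, 5) divides 10. Since 1 | 10, solutions exist.

Yes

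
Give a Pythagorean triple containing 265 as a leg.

We need the other leg and hypotenuse such that 265² + x² = c².
Take x = 1392, c = 1417: 265² + 1392² = 70225 + 1937664 = 2007889 = 1417² ✓
Triple: (265, 1392, 1417)

(265, 1392, 1417)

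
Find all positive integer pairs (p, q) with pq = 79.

The positive divisors of 79 are: 1, 79.
Each divisor d gives the pair (d, 79/d):
(1, 79), (79, 1)

(1, 79), (79, 1)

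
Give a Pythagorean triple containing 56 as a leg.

We need the other leg and hypotenuse such that 56² + x² = c².
Take x = 33, c = 65: 56² + 33² = 3136 + 1089 = 4225 = 65² ✓
Triple: (33, 56, 65)

(33, 56, 65)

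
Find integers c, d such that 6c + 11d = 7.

Step 1: Check solvability.
gcd(6, 11) = 1
Since 1 divides 7, solutions exist.

Step 2: Apply extended Euclidean algorithm to find gcd.
We find integers such that 6*x0 + 11*y0 = 1

Step 3: Scale the particular solution.
Multiply by 7/1 = 7:
c = 14, d = -7

Step 4: Verify.
6*(14) + 11*(-7) = 7 = 7 ✓

c = 14, d = -7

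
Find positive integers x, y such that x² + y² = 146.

Search for x with 146 - x² a perfect square.
x = 5: 146 - 5² = 146 - 25 = 121 = 11² ✓
So x = 5, y = 11.

x = 5, y = 11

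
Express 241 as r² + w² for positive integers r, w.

We need to find integers r, w > 0 such that r² + w² = 241.
Trying r = 4: w² = 241 - 4² = 241 - 16 = 225
w = 15
Check: 4² + 15² = 16 + 225 = 241 ✓

241 = 4² + 15²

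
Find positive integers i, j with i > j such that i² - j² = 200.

Factor: i² - j² = (i+j)(i-j) = 200.
We need two factors of 200 with the same parity.
Use i+j = 100 and i-j = 2 (product 100·2 = 200).
Adding: 2i = 102, so i = 51.
Subtracting: 2j = 98, so j = 49.
Check: 51² - 49² = 2601 - 2401 = 200 ✓

i = 51, j = 49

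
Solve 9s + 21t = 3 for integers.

Step 1: Check solvability.
gcd(9, 21) = 3
Since 3 divides 3, solutions exist.

Step 2: Apply extended Euclidean algorithm to find gcd.
We find integers such that 9*x0 + 21*y0 = 3

Step 3: Scale the particular solution.
Multiply by 3/3 = 1:
s = -2, t = 1

Step 4: Verify.
9*(-2) + 21*(1) = 3 = 3 ✓

s = -2, t = 1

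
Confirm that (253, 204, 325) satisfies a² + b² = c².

Compute a² + b² = 253² + 204² = 64009 + 41616 = 105625
Compute c² = 325² = 105625
Since 105625 = 105625, confirmed.

Yes, it is a Pythagorean triple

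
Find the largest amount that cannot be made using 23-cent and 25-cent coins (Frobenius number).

For two coprime denominations a and b, the Frobenius number (largest value not representable as a non-negative combination) is ab - a - b.
Here gcd(23, 25) = 1, so they are coprime.
F(23, 25) = 23·25 - 23 - 25 = 575 - 48 = 527

527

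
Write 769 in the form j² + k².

We need to find integers j, k > 0 such that j² + k² = 769.
Trying j = 12: k² = 769 - 12² = 769 - 144 = 625
k = 25
Check: 12² + 25² = 144 + 625 = 769 ✓

769 = 12² + 25²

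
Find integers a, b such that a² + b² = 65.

We need to find integers a, b > 0 such that a² + b² = 65.
Trying a = 1: b² = 65 - 1² = 65 - 1 = 64
b = 8
Check: 1² + 8² = 1 + 64 = 65 ✓

65 = 1² + 8²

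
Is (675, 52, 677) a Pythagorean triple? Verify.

Compute a² + b² = 675² + 52² = 455625 + 2704 = 458329
Compute c² = 677² = 458329
Since 458329 = 458329, confirmed.

Yes, it is a Pythagorean triple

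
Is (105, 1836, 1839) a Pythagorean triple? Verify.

Compute a² + b² = 105² + 1836² = 11025 + 3370896 = 3381921
Compute c² = 1839² = 3381921
Since 3381921 = 3381921, confirmed.

Yes, it is a Pythagorean triple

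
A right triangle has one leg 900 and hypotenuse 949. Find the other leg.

a² = c² - b² = 900601 - 810000 = 90601
a = 301

301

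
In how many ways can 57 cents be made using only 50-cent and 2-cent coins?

We need non-negative integers (x, y) with 50x + 2y = 57.
For each x from 0 to 1, check if (57 - 50x) is a non-negative multiple of 2.
Solutions (x, y): none
Count: 0

0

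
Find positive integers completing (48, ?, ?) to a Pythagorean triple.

We need the other leg and hypotenuse such that 48² + x² = c².
Take x = 55, c = 73: 48² + 55² = 2304 + 3025 = 5329 = 73² ✓
Triple: (55, 48, 73)

(55, 48, 73)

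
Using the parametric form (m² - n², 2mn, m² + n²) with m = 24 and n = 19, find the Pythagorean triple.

a = m² - n² = 576 - 361 = 215
b = 2mn = 2·24·19 = 912
c = m² + n² = 576 + 361 = 937
Verify: 215² + 912² = 46225 + 831744 = 877969 = 937² ✓

(215, 912, 937)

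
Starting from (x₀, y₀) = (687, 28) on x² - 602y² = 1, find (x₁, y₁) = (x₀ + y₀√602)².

Solutions to x² - Dy² = 1 are generated by powers of (x₀ + y₀√D).
The next solution satisfies x₁ + y₁√602 = (x₀ + y₀√602)², giving:
x₁ = x₀² + 602y₀² = 687² + 602·28² = 471969 + 471968 = 943937
y₁ = 2x₀y₀ = 2·687·28 = 38472

Verify: 943937² - 602·38472² = 891017059969 - 891017059968 = 1 ✓

x = 943937, y = 38472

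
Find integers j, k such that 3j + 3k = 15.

Step 1: Check solvability.
gcd(3, 3) = 3
Since 3 divides 15, solutions exist.

Step 2: Apply extended Euclidean algorithm to find gcd.
We find integers such that 3*x0 + 3*y0 = 3

Step 3: Scale the particular solution.
Multiply by 15/3 = 5:
j = 0, k = 5

Step 4: Verify.
3*(0) + 3*(5) = 15 = 15 ✓

j = 0, k = 5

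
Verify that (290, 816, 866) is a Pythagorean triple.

Compute a² + b² = 290² + 816² = 84100 + 665856 = 749956
Compute c² = 866² = 749956
Since 749956 = 749956, confirmed.

Yes, it is a Pythagorean triple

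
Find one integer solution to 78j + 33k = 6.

Step 1: Check solvability.
gcd(78, 33) = 3
Since 3 divides 6, solutions exist.

Step 2: Apply extended Euclidean algorithm to find gcd.
We find integers such that 78*x0 + 33*y0 = 3

Step 3: Scale the particular solution.
Multiply by 6/3 = 2:
j = 6, k = -14

Step 4: Verify.
78*(6) + 33*(-14) = 6 = 6 ✓

j = 6, k = -14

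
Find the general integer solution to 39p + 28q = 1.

Step 1: Compute gcd(39, 28) = 1.
Since 1 divides 1, solutions exist.

Step 2: Find a particular solution using extended Euclidean algorithm.
We get p₀ = -5, q₀ = 7.
Check: 39*-5 + 28*7 = 1 = 1 ✓

Step 3: Write the general solution.
p = -5 + (28/1)t = -5 + 28t
q = 7 - (39/1)t = 7 - 39t
for any integer t.

p = -5 + 28t, q = 7 - 39t for integer t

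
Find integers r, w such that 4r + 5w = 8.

Step 1: Check solvability.
gcd(4, 5) = 1
Since 1 divides 8, solutions exist.

Step 2: Apply extended Euclidean algorithm to find gcd.
We find integers such that 4*x0 + 5*y0 = 1

Step 3: Scale the particular solution.
Multiply by 8/1 = 8:
r = -8, w = 8

Step 4: Verify.
4*(-8) + 5*(8) = 8 = 8 ✓

r = -8, w = 8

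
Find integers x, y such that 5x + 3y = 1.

Step 1: Check solvability.
gcd(5, 3) = 1
Since 1 divides 1, solutions exist.

Step 2: Apply extended Euclidean algorithm to find gcd.
We find integers such that 5*x0 + 3*y0 = 1

Step 3: Scale the particular solution.
Multiply by 1/1 = 1:
x = -1, y = 2

Step 4: Verify.
5*(-1) + 3*(2) = 1 = 1 ✓

x = -1, y = 2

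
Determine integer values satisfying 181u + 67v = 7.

Step 1: Check solvability.
gcd(181, 67) = 1
Since 1 divides 7, solutions exist.

Step 2: Apply extended Euclidean algorithm to find gcd.
We find integers such that 181*x0 + 67*y0 = 1

Step 3: Scale the particular solution.
Multiply by 7/1 = 7:
u = 70, v = -189

Step 4: Verify.
181*(70) + 67*(-189) = 7 = 7 ✓

u = 70, v = -189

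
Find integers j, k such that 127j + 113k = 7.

Step 1: Check solvability.
gcd(127, 113) = 1
Since 1 divides 7, solutions exist.

Step 2: Apply extended Euclidean algorithm to find gcd.
We find integers such that 127*x0 + 113*y0 = 1

Step 3: Scale the particular solution.
Multiply by 7/1 = 7:
j = -56, k = 63

Step 4: Verify.
127*(-56) + 113*(63) = 7 = 7 ✓

j = -56, k = 63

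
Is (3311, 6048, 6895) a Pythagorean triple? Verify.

Compute a² + b² = 3311² + 6048² = 10962721 + 36578304 = 47541025
Compute c² = 6895² = 47541025
Since 47541025 = 47541025, confirmed.

Yes, it is a Pythagorean triple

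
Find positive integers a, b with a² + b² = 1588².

We need a² + b² = 1588² = 2521744.
Trying: 1300² + 912² = 1690000 + 831744 = 2521744 ✓

(1300, 912, 1588)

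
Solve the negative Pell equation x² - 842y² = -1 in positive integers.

We need x² = 842y² - 1. Try successive y:
y = 1: x² = 842·1² - 1 = 841 = 29² ✓
Check: 29² - 842·1² = 841 - 842 = -1 ✓

x = 29, y = 1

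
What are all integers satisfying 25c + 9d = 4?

Step 1: Compute gcd(25, 9) = 1.
Since 1 divides 4, solutions exist.

Step 2: Find a particular solution using extended Euclidean algorithm.
We get c₀ = 16, d₀ = -44.
Check: 25*16 + 9*-44 = 4 = 4 ✓

Step 3: Write the general solution.
c = 16 + (9/1)t = 16 + 9t
d = -44 - (25/1)t = -44 - 25t
for any integer t.

c = 16 + 9t, d = -44 - 25t for integer t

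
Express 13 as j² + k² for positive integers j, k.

We need to find integers j, k > 0 such that j² + k² = 13.
Trying j = 2: k² = 13 - 2² = 13 - 4 = 9
k = 3
Check: 2² + 3² = 4 + 9 = 13 ✓

13 = 2² + 3²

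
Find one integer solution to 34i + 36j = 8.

Step 1: Check solvability.
gcd(34, 36) = 2
Since 2 divides 8, solutions exist.

Step 2: Apply extended Euclidean algorithm to find gcd.
We find integers such that 34*x0 + 36*y0 = 2

Step 3: Scale the particular solution.
Multiply by 8/2 = 4:
i = -4, j = 4

Step 4: Verify.
34*(-4) + 36*(4) = 8 = 8 ✓

i = -4, j = 4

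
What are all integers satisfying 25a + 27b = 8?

Step 1: Compute gcd(25, 27) = 1.
Since 1 divides 8, solutions exist.

Step 2: Find a particular solution using extended Euclidean algorithm.
We get a₀ = 104, b₀ = -96.
Check: 25*104 + 27*-96 = 8 = 8 ✓

Step 3: Write the general solution.
a = 104 + (27/1)t = 104 + 27t
b = -96 - (25/1)t = -96 - 25t
for any integer t.

a = 104 + 27t, b = -96 - 25t for integer t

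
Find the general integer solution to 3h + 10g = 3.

Step 1: Compute gcd(3, 10) = 1.
Since 1 divides 3, solutions exist.

Step 2: Find a particular solution using extended Euclidean algorithm.
We get h₀ = -9, g₀ = 3.
Check: 3*-9 + 10*3 = 3 = 3 ✓

Step 3: Write the general solution.
h = -9 + (10/1)t = -9 + 10t
g = 3 - (3/1)t = 3 - 3t
for any integer t.

h = -9 + 10t, g = 3 - 3t for integer t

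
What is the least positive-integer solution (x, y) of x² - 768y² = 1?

We seek the smallest positive integers (x, y) with x² - 768y² = 1, i.e., x² = 768y² + 1.
Try successive y values:
y = 1: x² = 768·1² + 1 = 769, not a perfect square
y = 2: x² = 768·2² + 1 = 3073, not a perfect square
y = 3: x² = 768·3² + 1 = 6913, not a perfect square
... continuing the search (or via continued fractions) ...
y = 679: x² = 768·679² + 1 = 354079489, x = 18817 ✓

Verify: 18817² - 768·679² = 354079489 - 354079488 = 1 ✓

x = 18817, y = 679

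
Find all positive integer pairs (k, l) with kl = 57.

The positive divisors of 57 are: 1, 3, 19, 57.
Each divisor d gives the pair (d, 57/d):
(1, 57), (3, 19), (19, 3), (57, 1)

(1, 57), (3, 19), (19, 3), (57, 1)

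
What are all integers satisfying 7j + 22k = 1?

Step 1: Compute gcd(7, 22) = 1.
Since 1 divides 1, solutions exist.

Step 2: Find a particular solution using extended Euclidean algorithm.
We get j₀ = -3, k₀ = 1.
Check: 7*-3 + 22*1 = 1 = 1 ✓

Step 3: Write the general solution.
j = -3 + (22/1)t = -3 + 22t
k = 1 - (7/1)t = 1 - 7t
for any integer t.

j = -3 + 22t, k = 1 - 7t for integer t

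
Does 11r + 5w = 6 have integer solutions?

Step 1: Compute gcd(11, 5).
gcd(11, 5) = 1

Step 2: Check divisibility.
Does 1 divide 6? 6 = 1 x 6, so yes.

By the theorem on linear Diophantine equations, 11r + 5w = 6 has integer solutions if and only if gcd(11, 5) divides 6. Since 1 | 6, solutions exist.

Yes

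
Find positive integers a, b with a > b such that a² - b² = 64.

Factor: a² - b² = (a+b)(a-b) = 64.
We need two factors of 64 with the same parity.
Use a+b = 32 and a-b = 2 (product 32·2 = 64).
Adding: 2a = 34, so a = 17.
Subtracting: 2b = 30, so b = 15.
Check: 17² - 15² = 289 - 225 = 64 ✓

a = 17, b = 15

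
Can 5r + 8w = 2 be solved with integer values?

Step 1: Compute gcd(5, 8).
gcd(5, 8) = 1

Step 2: Check divisibility.
Does 1 divide 2? 2 = 1 x 2, so yes.

By the theorem on linear Diophantine equations, 5r + 8w = 2 has integer solutions if and only if gcd(5, 8) divides 2. Since 1 | 2, solutions exist.

Yes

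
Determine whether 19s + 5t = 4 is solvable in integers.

Step 1: Compute gcd(19, 5).
gcd(19, 5) = 1

Step 2: Check divisibility.
Does 1 divide 4? 4 = 1 x 4, so yes.

By the theorem on linear Diophantine equations, 19s + 5t = 4 has integer solutions if and only if gcd(19, 5) divides 4. Since 1 | 4, solutions exist.

Yes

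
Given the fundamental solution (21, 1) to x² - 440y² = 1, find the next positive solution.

Solutions to x² - Dy² = 1 are generated by powers of (x₀ + y₀√D).
The next solution satisfies x₁ + y₁√440 = (x₀ + y₀√440)², giving:
x₁ = x₀² + 440y₀² = 21² + 440·1² = 441 + 440 = 881
y₁ = 2x₀y₀ = 2·21·1 = 42

Verify: 881² - 440·42² = 776161 - 776160 = 1 ✓

x = 881, y = 42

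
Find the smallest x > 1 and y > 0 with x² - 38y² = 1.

We seek the smallest positive integers (x, y) with x² - 38y² = 1, i.e., x² = 38y² + 1.
Try successive y values:
y = 1: x² = 38·1² + 1 = 39, not a perfect square
y = 2: x² = 38·2² + 1 = 153, not a perfect square
y = 3: x² = 38·3² + 1 = 343, not a perfect square
... continuing the search (or via continued fractions) ...
y = 6: x² = 38·6² + 1 = 1369, x = 37 ✓

Verify: 37² - 38·6² = 1369 - 1368 = 1 ✓

x = 37, y = 6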